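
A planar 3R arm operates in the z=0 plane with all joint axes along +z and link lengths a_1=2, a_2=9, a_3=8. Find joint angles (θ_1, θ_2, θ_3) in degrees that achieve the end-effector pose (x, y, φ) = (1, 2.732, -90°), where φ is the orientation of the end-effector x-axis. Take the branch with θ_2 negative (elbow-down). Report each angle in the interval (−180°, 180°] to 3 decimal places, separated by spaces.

wrist centre = target − a_3·(cos φ, sin φ) = (1.0000, 10.7320)
cos θ_2 = (116.1758−2²−9²)/(2·2·9) = 0.8660; θ_2 = -30.0035° (elbow-down)
β = atan2(10.7320,1.0000) = 84.6766°; ψ = atan2(-4.5005,9.7940) = -24.6795°
θ_1 = β − ψ = 109.3561°
θ_3 = φ − θ_1 − θ_2 = -169.3526° (wrapped to (-180°,180°])

109.356 -30.003 -169.353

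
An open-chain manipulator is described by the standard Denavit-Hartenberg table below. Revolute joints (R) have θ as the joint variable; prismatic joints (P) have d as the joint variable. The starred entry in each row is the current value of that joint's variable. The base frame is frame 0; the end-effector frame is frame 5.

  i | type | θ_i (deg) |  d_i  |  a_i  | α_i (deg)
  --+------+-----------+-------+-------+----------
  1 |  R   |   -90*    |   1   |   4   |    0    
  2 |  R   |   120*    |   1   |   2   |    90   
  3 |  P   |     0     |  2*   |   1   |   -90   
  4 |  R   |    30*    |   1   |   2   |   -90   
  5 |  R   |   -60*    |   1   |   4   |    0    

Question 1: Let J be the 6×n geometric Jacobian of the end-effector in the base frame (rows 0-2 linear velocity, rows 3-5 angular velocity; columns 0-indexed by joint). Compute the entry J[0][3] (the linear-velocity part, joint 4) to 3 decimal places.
-3.964

axis z_3 = (-0.0000,0.0000,1.0000); lever o_n−o_3 = (1.1340,3.9641,4.4641)
cross product → J_v[:, 3] = (-3.9641,1.1340,-0.0000)
J_ω[:, 3] = z_3
entry J[0][3] = -3.9641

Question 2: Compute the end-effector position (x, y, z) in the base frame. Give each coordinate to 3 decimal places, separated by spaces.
after link 1: o_1 = (0.0000, -4.0000, 1.0000)
after link 2: o_2 = (1.7321, -3.0000, 2.0000)
after link 3: o_3 = (3.5981, -4.2321, 2.0000)
after link 4: o_4 = (4.5981, -2.5000, 3.0000)
after link 5: o_5 = (4.7321, -0.2679, 6.4641)

4.732 -0.268 6.464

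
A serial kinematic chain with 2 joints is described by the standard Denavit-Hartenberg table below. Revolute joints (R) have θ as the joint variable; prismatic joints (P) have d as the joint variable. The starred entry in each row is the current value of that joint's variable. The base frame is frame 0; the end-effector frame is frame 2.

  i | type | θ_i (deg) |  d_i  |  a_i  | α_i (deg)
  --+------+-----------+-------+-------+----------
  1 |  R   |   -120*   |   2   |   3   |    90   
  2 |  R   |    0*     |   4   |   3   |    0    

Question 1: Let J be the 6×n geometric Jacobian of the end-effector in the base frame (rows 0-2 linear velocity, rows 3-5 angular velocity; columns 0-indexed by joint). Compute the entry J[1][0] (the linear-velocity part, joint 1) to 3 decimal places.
axis z_0 = ẑ; lever o_n−o_0 = (-6.4641,-3.1962,2.0000)
cross product → J_v[:, 0] = (3.1962,-6.4641,0.0000)
J_ω[:, 0] = z_0
entry J[1][0] = -6.4641

-6.464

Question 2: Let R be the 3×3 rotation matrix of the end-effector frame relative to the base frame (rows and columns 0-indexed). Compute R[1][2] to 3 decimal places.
End-effector z-axis (col 2 of R) = (-0.8660,0.5000,0.0000)
R[1][2] = 0.5000

0.500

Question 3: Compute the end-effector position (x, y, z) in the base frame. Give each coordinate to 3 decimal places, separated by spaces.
-6.464 -3.196 2.000

after link 1: o_1 = (-1.5000, -2.5981, 2.0000)
after link 2: o_2 = (-6.4641, -3.1962, 2.0000)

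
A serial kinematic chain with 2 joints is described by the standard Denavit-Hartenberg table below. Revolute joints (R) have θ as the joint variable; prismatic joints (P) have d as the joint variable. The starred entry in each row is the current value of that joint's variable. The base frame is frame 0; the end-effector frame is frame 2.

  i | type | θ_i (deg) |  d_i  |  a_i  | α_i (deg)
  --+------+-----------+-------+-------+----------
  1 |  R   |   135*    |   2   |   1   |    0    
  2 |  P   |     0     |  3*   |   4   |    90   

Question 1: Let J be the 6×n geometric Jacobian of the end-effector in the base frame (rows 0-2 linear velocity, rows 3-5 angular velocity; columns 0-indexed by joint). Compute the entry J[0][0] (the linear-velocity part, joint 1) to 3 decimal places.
axis z_0 = ẑ; lever o_n−o_0 = (-3.5355,3.5355,5.0000)
cross product → J_v[:, 0] = (-3.5355,-3.5355,0.0000)
J_ω[:, 0] = z_0
entry J[0][0] = -3.5355

-3.536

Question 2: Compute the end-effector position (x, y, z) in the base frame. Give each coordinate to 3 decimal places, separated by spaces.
after link 1: o_1 = (-0.7071, 0.7071, 2.0000)
after link 2: o_2 = (-3.5355, 3.5355, 5.0000)

-3.536 3.536 5.000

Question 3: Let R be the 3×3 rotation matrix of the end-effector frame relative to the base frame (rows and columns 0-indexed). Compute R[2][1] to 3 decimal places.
End-effector y-axis (col 1 of R) = (-0.0000,-0.0000,1.0000)
R[2][1] = 1.0000

1.000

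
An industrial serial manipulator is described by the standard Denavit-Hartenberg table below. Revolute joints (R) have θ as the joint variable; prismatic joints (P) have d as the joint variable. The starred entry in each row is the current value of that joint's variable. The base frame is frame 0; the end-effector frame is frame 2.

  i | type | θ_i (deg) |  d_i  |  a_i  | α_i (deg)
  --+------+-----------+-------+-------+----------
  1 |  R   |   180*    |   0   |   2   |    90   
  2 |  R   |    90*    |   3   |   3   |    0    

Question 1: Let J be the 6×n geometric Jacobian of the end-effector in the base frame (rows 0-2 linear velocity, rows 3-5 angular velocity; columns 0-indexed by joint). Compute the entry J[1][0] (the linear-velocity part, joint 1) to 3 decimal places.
-2.000

axis z_0 = ẑ; lever o_n−o_0 = (-2.0000,3.0000,3.0000)
cross product → J_v[:, 0] = (-3.0000,-2.0000,0.0000)
J_ω[:, 0] = z_0
entry J[1][0] = -2.0000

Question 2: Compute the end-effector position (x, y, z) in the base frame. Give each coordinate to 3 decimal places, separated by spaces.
after link 1: o_1 = (-2.0000, 0.0000, 0.0000)
after link 2: o_2 = (-2.0000, 3.0000, 3.0000)

-2.000 3.000 3.000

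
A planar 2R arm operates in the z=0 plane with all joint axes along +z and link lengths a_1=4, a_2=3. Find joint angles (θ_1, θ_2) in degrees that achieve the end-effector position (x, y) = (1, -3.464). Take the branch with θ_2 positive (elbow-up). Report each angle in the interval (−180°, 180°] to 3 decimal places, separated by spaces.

cos θ_2 = (12.9993−4²−3²)/(2·4·3) = -0.5000; θ_2 = 120.0019° (elbow-up)
β = atan2(-3.4640,1.0000) = -73.8974°; ψ = atan2(2.5980,2.4999) = 46.1026°
θ_1 = β − ψ = -120.0000°

-120.000 120.002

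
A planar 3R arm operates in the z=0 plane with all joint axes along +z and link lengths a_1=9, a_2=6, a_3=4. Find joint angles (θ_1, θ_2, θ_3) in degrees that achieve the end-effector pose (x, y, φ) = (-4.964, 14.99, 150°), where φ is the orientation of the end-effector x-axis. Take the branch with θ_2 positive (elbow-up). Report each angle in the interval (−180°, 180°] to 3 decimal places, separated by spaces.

wrist centre = target − a_3·(cos φ, sin φ) = (-1.4999, 12.9900)
cos θ_2 = (170.9898−9²−6²)/(2·9·6) = 0.4999; θ_2 = 60.0063° (elbow-up)
β = atan2(12.9900,-1.4999) = 96.5865°; ψ = atan2(5.1965,11.9994) = 23.4155°
θ_1 = β − ψ = 73.1710°
θ_3 = φ − θ_1 − θ_2 = 16.8228° (wrapped to (-180°,180°])

73.171 60.006 16.823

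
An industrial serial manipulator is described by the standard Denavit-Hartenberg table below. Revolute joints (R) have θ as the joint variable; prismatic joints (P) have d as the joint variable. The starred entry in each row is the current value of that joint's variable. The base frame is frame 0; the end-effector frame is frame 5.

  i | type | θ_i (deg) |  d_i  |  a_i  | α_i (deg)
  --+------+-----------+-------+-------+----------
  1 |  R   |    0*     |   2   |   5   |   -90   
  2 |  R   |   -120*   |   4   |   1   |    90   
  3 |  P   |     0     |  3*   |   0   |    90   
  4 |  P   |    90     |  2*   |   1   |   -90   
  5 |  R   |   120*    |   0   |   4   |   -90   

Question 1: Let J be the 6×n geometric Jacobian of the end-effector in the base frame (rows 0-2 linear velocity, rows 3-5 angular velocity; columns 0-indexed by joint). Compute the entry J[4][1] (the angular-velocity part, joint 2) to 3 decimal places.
axis z_1 = (0.0000,1.0000,0.0000); lever o_n−o_1 = (-2.2321,5.4641,-0.1340)
cross product → J_v[:, 1] = (-0.1340,-0.0000,2.2321)
J_ω[:, 1] = z_1
entry J[4][1] = 1.0000

1.000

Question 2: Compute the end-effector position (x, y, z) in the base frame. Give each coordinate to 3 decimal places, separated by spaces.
2.768 5.464 1.866

after link 1: o_1 = (5.0000, 0.0000, 2.0000)
after link 2: o_2 = (4.5000, 4.0000, 2.8660)
after link 3: o_3 = (1.9019, 4.0000, 1.3660)
after link 4: o_4 = (1.0359, 2.0000, 0.8660)
after link 5: o_5 = (2.7679, 5.4641, 1.8660)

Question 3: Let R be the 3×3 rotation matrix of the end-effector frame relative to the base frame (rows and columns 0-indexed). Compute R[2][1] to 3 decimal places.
0.866

End-effector y-axis (col 1 of R) = (-0.5000,-0.0000,0.8660)
R[2][1] = 0.8660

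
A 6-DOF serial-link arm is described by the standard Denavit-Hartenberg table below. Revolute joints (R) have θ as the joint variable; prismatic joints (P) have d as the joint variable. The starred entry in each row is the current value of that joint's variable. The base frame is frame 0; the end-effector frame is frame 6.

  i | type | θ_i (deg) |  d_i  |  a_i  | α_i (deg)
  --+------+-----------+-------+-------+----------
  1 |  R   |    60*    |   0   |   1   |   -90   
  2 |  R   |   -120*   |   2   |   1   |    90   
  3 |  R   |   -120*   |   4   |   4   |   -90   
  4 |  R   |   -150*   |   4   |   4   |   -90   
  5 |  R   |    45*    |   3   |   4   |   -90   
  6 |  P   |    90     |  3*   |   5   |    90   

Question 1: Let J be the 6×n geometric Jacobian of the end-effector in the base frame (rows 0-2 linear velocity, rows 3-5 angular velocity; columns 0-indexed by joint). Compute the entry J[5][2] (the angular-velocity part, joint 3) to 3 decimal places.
-0.500

axis z_2 = (-0.4330,-0.7500,-0.5000); lever o_n−o_2 = (-3.1487,-2.6395,-2.5569)
cross product → J_v[:, 2] = (0.5980,0.4672,-1.2186)
J_ω[:, 2] = z_2
entry J[5][2] = -0.5000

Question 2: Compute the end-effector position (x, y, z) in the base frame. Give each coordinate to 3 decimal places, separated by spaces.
-4.631 -1.206 -1.691

after link 1: o_1 = (0.5000, 0.8660, 0.0000)
after link 2: o_2 = (-1.4821, 1.4330, 0.8660)
after link 3: o_3 = (0.2859, -2.4330, -2.8660)
after link 4: o_4 = (-2.7452, -5.6830, 0.6340)
after link 5: o_5 = (-5.9257, -6.7189, -3.0823)
after link 6: o_6 = (-4.6308, -1.2065, -1.6909)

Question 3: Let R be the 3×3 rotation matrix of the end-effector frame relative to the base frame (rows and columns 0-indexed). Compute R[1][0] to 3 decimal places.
End-effector x-axis (col 0 of R) = (-0.0625,0.7578,0.6495)
R[1][0] = 0.7578

0.758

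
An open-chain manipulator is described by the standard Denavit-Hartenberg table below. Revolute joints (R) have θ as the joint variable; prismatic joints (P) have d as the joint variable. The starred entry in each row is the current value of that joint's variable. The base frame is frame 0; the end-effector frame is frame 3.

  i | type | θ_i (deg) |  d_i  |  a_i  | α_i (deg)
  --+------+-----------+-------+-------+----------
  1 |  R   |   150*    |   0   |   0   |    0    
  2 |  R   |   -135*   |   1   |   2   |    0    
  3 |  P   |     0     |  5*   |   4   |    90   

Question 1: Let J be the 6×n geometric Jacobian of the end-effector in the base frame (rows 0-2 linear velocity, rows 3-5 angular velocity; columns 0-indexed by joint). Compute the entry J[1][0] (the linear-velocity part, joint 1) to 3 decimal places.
axis z_0 = ẑ; lever o_n−o_0 = (5.7956,1.5529,6.0000)
cross product → J_v[:, 0] = (-1.5529,5.7956,0.0000)
J_ω[:, 0] = z_0
entry J[1][0] = 5.7956

5.796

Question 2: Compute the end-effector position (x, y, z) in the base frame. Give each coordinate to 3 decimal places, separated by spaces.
after link 1: o_1 = (0.0000, 0.0000, 0.0000)
after link 2: o_2 = (1.9319, 0.5176, 1.0000)
after link 3: o_3 = (5.7956, 1.5529, 6.0000)

5.796 1.553 6.000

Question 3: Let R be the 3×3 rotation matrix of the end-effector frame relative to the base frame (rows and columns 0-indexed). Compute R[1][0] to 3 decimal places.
End-effector x-axis (col 0 of R) = (0.9659,0.2588,0.0000)
R[1][0] = 0.2588

0.259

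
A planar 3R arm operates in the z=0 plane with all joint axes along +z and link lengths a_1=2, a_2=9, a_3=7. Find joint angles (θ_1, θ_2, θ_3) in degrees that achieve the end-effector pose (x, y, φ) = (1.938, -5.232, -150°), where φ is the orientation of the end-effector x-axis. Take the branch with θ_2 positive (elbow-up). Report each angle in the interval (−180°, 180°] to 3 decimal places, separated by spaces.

wrist centre = target − a_3·(cos φ, sin φ) = (8.0002, -1.7320)
cos θ_2 = (67.0027−2²−9²)/(2·2·9) = -0.4999; θ_2 = 119.9951° (elbow-up)
β = atan2(-1.7320,8.0002) = -12.2157°; ψ = atan2(7.7946,-2.4993) = 107.7784°
θ_1 = β − ψ = -119.9941°
θ_3 = φ − θ_1 − θ_2 = -150.0010° (wrapped to (-180°,180°])

-119.994 119.995 -150.001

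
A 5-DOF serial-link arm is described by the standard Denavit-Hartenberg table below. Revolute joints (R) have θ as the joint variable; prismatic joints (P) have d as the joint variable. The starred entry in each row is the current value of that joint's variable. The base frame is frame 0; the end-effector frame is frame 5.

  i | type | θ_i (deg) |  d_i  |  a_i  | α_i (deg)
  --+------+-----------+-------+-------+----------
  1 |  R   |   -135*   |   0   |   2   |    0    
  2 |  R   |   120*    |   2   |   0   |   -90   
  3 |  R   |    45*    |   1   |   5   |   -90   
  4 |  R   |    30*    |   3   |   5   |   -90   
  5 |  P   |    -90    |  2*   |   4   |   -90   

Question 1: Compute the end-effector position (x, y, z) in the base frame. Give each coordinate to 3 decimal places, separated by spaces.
-1.342 -4.780 -8.840

after link 1: o_1 = (-1.4142, -1.4142, 0.0000)
after link 2: o_2 = (-1.4142, -1.4142, 2.0000)
after link 3: o_3 = (2.2597, -1.3634, -1.5355)
after link 4: o_4 = (2.5211, -4.0216, -6.7187)
after link 5: o_5 = (-1.3422, -4.7796, -8.8400)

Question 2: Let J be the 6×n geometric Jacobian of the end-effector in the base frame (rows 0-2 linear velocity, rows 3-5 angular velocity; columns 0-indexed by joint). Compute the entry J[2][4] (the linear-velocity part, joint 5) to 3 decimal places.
0.354

prismatic axis z_4 = (-0.5657,-0.7450,0.3536)
J_v[:, 4] = z_4; J_ω[:, 4] = (0,0,0)
entry J[2][4] = 0.3536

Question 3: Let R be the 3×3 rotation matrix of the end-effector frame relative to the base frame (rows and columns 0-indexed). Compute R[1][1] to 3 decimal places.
End-effector y-axis (col 1 of R) = (0.5657,0.7450,-0.3536)
R[1][1] = 0.7450

0.745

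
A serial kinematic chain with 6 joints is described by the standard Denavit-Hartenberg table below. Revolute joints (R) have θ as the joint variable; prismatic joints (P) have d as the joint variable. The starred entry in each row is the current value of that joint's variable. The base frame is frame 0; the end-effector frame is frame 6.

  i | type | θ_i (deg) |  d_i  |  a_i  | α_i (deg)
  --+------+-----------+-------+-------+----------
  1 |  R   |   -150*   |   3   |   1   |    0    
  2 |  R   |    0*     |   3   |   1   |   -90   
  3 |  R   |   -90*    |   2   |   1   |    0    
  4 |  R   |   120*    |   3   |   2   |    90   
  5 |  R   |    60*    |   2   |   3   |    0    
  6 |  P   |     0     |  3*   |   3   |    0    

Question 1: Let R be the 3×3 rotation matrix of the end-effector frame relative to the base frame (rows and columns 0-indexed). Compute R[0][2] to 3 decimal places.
-0.433

End-effector z-axis (col 2 of R) = (-0.4330,-0.2500,0.8660)
R[0][2] = -0.4330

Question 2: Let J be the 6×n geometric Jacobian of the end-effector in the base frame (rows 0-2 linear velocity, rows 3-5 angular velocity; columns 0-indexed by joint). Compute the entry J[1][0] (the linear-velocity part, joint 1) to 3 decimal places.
-2.549

axis z_0 = ẑ; lever o_n−o_0 = (-2.5490,-13.2452,8.8301)
cross product → J_v[:, 0] = (13.2452,-2.5490,0.0000)
J_ω[:, 0] = z_0
entry J[1][0] = -2.5490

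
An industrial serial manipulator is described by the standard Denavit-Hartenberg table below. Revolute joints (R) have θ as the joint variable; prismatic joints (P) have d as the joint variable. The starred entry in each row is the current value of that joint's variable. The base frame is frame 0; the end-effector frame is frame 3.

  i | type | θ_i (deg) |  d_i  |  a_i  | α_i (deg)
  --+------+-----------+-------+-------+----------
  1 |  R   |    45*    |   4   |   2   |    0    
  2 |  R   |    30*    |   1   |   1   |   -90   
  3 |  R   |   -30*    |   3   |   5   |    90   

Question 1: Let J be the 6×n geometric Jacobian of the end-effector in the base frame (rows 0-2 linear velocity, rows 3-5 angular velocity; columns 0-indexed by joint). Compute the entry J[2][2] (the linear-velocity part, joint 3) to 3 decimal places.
axis z_2 = (-0.9659,0.2588,0.0000); lever o_n−o_2 = (-1.7771,4.9590,2.5000)
cross product → J_v[:, 2] = (0.6470,2.4148,-4.3301)
J_ω[:, 2] = z_2
entry J[2][2] = -4.3301

-4.330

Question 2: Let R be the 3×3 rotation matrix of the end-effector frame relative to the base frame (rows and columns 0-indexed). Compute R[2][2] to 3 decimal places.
0.866

End-effector z-axis (col 2 of R) = (-0.1294,-0.4830,0.8660)
R[2][2] = 0.8660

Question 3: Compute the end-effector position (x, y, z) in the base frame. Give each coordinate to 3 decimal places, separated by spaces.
after link 1: o_1 = (1.4142, 1.4142, 4.0000)
after link 2: o_2 = (1.6730, 2.3801, 5.0000)
after link 3: o_3 = (-0.1040, 7.3392, 7.5000)

-0.104 7.339 7.500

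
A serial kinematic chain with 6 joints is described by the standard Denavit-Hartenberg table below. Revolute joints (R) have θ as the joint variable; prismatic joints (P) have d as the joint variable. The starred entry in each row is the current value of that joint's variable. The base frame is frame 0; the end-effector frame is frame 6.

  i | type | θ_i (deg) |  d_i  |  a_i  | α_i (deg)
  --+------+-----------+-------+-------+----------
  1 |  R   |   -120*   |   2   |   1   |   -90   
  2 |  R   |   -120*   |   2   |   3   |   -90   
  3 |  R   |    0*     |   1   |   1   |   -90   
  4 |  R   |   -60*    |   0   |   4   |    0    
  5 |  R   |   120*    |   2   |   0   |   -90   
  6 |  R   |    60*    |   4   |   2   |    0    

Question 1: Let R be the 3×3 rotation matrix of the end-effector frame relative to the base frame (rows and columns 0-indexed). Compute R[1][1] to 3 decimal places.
-1.000

End-effector y-axis (col 1 of R) = (0.0000,-1.0000,-0.0000)
R[1][1] = -1.0000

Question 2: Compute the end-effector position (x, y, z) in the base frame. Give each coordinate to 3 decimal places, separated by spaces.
after link 1: o_1 = (-0.5000, -0.8660, 2.0000)
after link 2: o_2 = (1.9821, -0.5670, 4.5981)
after link 3: o_3 = (1.7990, -0.8840, 5.9641)
after link 4: o_4 = (0.7990, -2.6160, 9.4282)
after link 5: o_5 = (-0.9330, -1.6160, 9.4282)
after link 6: o_6 = (1.0670, -1.6160, 5.4282)

1.067 -1.616 5.428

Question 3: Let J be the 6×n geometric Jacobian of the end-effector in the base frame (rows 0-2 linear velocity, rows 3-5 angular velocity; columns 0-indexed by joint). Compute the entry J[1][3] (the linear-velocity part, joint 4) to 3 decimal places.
-0.464

axis z_3 = (-0.8660,0.5000,-0.0000); lever o_n−o_3 = (-0.7321,-0.7321,-0.5359)
cross product → J_v[:, 3] = (-0.2679,-0.4641,1.0000)
J_ω[:, 3] = z_3
entry J[1][3] = -0.4641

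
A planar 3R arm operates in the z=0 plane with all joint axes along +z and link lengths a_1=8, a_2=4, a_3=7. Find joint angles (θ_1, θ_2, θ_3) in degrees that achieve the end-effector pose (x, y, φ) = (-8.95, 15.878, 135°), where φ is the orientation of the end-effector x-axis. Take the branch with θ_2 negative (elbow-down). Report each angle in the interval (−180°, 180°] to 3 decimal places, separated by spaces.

wrist centre = target − a_3·(cos φ, sin φ) = (-4.0003, 10.9283)
cos θ_2 = (135.4287−8²−4²)/(2·8·4) = 0.8661; θ_2 = -29.9945° (elbow-down)
β = atan2(10.9283,-4.0003) = 110.1050°; ψ = atan2(-1.9997,11.4643) = -9.8943°
θ_1 = β − ψ = 119.9993°
θ_3 = φ − θ_1 − θ_2 = 44.9952° (wrapped to (-180°,180°])

119.999 -29.994 44.995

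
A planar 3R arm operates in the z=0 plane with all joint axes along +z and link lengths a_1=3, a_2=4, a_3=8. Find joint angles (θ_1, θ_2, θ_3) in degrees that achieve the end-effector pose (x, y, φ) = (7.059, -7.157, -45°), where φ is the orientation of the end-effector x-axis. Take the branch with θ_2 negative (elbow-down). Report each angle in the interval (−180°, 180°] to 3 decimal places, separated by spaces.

wrist centre = target − a_3·(cos φ, sin φ) = (1.4021, -1.5001)
cos θ_2 = (4.2164−3²−4²)/(2·3·4) = -0.8660; θ_2 = -149.9949° (elbow-down)
β = atan2(-1.5001,1.4021) = -46.9339°; ψ = atan2(-2.0003,-0.4639) = -103.0576°
θ_1 = β − ψ = 56.1236°
θ_3 = φ − θ_1 − θ_2 = 48.8713° (wrapped to (-180°,180°])

56.124 -149.995 48.871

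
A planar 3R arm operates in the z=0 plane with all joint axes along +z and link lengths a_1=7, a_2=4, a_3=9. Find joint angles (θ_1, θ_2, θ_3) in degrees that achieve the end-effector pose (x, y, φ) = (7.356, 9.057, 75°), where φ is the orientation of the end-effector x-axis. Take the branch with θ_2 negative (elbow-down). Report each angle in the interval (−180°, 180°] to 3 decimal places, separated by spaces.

wrist centre = target − a_3·(cos φ, sin φ) = (5.0266, 0.3637)
cos θ_2 = (25.3992−7²−4²)/(2·7·4) = -0.7072; θ_2 = -135.0040° (elbow-down)
β = atan2(0.3637,5.0266) = 4.1380°; ψ = atan2(-2.8282,4.1714) = -34.1376°
θ_1 = β − ψ = 38.2757°
θ_3 = φ − θ_1 − θ_2 = 171.7284° (wrapped to (-180°,180°])

38.276 -135.004 171.728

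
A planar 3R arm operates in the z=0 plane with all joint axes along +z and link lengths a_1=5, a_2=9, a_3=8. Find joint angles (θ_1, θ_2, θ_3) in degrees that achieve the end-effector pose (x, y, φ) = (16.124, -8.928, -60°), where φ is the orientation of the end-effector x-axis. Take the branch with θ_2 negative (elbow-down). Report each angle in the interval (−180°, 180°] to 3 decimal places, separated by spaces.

30.005 -60.007 -29.998

wrist centre = target − a_3·(cos φ, sin φ) = (12.1240, -1.9998)
cos θ_2 = (150.9906−5²−9²)/(2·5·9) = 0.4999; θ_2 = -60.0069° (elbow-down)
β = atan2(-1.9998,12.1240) = -9.3663°; ψ = atan2(-7.7948,9.4991) = -39.3718°
θ_1 = β − ψ = 30.0054°
θ_3 = φ − θ_1 − θ_2 = -29.9985° (wrapped to (-180°,180°])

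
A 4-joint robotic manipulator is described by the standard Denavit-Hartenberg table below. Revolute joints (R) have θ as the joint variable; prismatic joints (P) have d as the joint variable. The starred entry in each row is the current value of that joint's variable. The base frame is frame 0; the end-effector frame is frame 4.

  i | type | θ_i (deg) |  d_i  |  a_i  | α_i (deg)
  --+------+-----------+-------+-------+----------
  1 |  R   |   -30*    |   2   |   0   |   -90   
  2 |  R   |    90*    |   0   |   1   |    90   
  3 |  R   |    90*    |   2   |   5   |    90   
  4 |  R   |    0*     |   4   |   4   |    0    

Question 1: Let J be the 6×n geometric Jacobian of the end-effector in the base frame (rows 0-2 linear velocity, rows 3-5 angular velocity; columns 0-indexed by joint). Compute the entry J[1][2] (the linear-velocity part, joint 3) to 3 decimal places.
3.464

axis z_2 = (0.8660,-0.5000,0.0000); lever o_n−o_2 = (6.2321,6.7942,-4.0000)
cross product → J_v[:, 2] = (2.0000,3.4641,9.0000)
J_ω[:, 2] = z_2
entry J[1][2] = 3.4641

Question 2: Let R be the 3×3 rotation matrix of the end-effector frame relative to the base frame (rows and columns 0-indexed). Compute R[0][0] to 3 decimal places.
0.500

End-effector x-axis (col 0 of R) = (0.5000,0.8660,0.0000)
R[0][0] = 0.5000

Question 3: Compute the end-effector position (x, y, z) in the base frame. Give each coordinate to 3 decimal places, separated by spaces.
6.232 6.794 -3.000

after link 1: o_1 = (0.0000, 0.0000, 2.0000)
after link 2: o_2 = (0.0000, 0.0000, 1.0000)
after link 3: o_3 = (4.2321, 3.3301, 1.0000)
after link 4: o_4 = (6.2321, 6.7942, -3.0000)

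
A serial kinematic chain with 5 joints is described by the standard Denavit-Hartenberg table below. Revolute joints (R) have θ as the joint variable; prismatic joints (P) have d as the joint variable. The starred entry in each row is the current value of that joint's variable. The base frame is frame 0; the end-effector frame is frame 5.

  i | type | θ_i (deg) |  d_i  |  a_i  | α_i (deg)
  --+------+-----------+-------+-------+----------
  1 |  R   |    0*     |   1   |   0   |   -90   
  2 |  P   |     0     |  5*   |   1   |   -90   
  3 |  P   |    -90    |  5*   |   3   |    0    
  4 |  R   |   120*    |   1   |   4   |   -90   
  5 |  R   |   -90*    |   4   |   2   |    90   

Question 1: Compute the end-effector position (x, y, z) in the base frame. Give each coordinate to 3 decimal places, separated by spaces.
2.464 2.536 -7.000

after link 1: o_1 = (0.0000, 0.0000, 1.0000)
after link 2: o_2 = (1.0000, 5.0000, 1.0000)
after link 3: o_3 = (1.0000, 8.0000, -4.0000)
after link 4: o_4 = (4.4641, 6.0000, -5.0000)
after link 5: o_5 = (2.4641, 2.5359, -7.0000)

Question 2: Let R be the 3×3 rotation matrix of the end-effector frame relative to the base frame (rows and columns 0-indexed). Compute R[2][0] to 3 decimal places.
End-effector x-axis (col 0 of R) = (0.0000,0.0000,-1.0000)
R[2][0] = -1.0000

-1.000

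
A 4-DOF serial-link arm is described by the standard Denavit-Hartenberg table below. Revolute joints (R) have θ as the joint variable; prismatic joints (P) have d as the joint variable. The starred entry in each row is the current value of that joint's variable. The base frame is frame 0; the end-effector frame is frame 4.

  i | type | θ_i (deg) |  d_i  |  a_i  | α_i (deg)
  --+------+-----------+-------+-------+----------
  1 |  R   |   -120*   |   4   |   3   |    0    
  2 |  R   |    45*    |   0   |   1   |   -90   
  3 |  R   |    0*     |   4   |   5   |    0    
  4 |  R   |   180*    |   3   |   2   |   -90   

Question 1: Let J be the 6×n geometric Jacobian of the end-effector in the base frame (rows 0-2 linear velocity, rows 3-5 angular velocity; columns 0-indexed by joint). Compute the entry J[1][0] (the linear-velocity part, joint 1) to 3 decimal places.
axis z_0 = ẑ; lever o_n−o_0 = (6.2968,-4.6500,4.0000)
cross product → J_v[:, 0] = (4.6500,6.2968,-0.0000)
J_ω[:, 0] = z_0
entry J[1][0] = 6.2968

6.297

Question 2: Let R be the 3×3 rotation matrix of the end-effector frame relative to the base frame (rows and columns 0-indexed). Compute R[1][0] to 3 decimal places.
0.966

End-effector x-axis (col 0 of R) = (-0.2588,0.9659,-0.0000)
R[1][0] = 0.9659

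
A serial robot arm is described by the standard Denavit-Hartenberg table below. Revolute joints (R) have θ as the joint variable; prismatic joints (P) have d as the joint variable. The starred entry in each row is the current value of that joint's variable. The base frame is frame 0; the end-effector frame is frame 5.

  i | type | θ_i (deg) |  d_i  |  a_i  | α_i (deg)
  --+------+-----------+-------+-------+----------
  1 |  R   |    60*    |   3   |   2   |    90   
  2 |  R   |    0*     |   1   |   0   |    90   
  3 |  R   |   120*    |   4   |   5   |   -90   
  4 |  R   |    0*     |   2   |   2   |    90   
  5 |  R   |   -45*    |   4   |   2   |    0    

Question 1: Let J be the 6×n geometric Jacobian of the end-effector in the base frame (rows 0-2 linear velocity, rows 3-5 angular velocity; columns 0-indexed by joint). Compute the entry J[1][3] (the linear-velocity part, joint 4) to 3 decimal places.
axis z_3 = (-0.8660,-0.5000,-0.0000); lever o_n−o_3 = (1.1998,-3.2497,-4.0000)
cross product → J_v[:, 3] = (2.0000,-3.4641,3.4142)
J_ω[:, 3] = z_3
entry J[1][3] = -3.4641

-3.464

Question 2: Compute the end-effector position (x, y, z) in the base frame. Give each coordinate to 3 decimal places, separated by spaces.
after link 1: o_1 = (1.0000, 1.7321, 3.0000)
after link 2: o_2 = (1.8660, 1.2321, 3.0000)
after link 3: o_3 = (4.3660, -3.0981, -1.0000)
after link 4: o_4 = (3.6340, -5.8301, -1.0000)
after link 5: o_5 = (5.5658, -6.3478, -5.0000)

5.566 -6.348 -5.000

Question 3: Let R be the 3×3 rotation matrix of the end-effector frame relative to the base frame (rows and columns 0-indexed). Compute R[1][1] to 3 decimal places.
End-effector y-axis (col 1 of R) = (-0.2588,-0.9659,0.0000)
R[1][1] = -0.9659

-0.966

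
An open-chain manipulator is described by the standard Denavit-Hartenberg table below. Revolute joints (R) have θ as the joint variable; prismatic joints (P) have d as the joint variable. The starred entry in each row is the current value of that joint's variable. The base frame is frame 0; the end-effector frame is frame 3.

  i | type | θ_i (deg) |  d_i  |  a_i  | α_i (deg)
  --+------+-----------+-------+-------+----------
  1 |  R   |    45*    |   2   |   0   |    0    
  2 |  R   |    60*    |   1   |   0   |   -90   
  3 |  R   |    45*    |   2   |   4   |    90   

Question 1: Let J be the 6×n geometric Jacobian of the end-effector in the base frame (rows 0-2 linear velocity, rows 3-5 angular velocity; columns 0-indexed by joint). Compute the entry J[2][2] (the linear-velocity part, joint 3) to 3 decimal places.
axis z_2 = (-0.9659,-0.2588,0.0000); lever o_n−o_2 = (-2.6639,2.2144,-2.8284)
cross product → J_v[:, 2] = (0.7321,-2.7321,-2.8284)
J_ω[:, 2] = z_2
entry J[2][2] = -2.8284

-2.828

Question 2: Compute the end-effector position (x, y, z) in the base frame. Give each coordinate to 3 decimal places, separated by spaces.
after link 1: o_1 = (0.0000, 0.0000, 2.0000)
after link 2: o_2 = (0.0000, 0.0000, 3.0000)
after link 3: o_3 = (-2.6639, 2.2144, 0.1716)

-2.664 2.214 0.172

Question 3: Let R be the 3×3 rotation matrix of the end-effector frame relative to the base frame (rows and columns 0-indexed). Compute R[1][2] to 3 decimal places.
0.683

End-effector z-axis (col 2 of R) = (-0.1830,0.6830,0.7071)
R[1][2] = 0.6830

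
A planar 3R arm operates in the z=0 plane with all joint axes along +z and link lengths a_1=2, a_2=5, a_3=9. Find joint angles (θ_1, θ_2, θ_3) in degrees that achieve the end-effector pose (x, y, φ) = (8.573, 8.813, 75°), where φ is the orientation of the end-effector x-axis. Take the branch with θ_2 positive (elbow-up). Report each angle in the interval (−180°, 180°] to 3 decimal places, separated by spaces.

-42.807 60.009 57.798

wrist centre = target − a_3·(cos φ, sin φ) = (6.2436, 0.1197)
cos θ_2 = (38.9972−2²−5²)/(2·2·5) = 0.4999; θ_2 = 60.0092° (elbow-up)
β = atan2(0.1197,6.2436) = 1.0980°; ψ = atan2(4.3305,4.4993) = 43.9050°
θ_1 = β − ψ = -42.8069°
θ_3 = φ − θ_1 − θ_2 = 57.7977° (wrapped to (-180°,180°])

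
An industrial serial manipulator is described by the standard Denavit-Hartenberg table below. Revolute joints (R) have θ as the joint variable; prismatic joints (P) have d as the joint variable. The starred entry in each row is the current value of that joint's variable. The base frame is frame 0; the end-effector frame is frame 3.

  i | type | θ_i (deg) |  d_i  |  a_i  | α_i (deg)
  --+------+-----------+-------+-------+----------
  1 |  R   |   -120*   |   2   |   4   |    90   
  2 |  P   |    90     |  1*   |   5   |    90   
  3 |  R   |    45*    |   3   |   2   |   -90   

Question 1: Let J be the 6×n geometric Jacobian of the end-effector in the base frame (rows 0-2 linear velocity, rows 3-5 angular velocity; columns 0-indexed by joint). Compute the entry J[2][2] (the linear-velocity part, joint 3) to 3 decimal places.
-1.414

axis z_2 = (-0.5000,-0.8660,-0.0000); lever o_n−o_2 = (-2.7247,-1.8910,1.4142)
cross product → J_v[:, 2] = (-1.2247,0.7071,-1.4142)
J_ω[:, 2] = z_2
entry J[2][2] = -1.4142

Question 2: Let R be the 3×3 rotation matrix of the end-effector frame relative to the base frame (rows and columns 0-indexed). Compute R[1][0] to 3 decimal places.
0.354

End-effector x-axis (col 0 of R) = (-0.6124,0.3536,0.7071)
R[1][0] = 0.3536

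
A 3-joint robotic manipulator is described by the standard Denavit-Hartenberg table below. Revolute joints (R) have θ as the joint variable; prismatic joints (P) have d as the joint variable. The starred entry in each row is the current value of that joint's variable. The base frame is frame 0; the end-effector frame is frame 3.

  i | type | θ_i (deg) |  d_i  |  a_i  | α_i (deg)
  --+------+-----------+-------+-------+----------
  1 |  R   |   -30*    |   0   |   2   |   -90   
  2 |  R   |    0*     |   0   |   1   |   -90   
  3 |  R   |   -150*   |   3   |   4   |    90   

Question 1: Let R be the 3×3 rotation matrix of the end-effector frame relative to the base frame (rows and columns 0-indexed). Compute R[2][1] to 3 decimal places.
End-effector y-axis (col 1 of R) = (0.0000,0.0000,-1.0000)
R[2][1] = -1.0000

-1.000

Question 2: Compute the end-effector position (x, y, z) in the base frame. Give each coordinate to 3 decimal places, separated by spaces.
0.598 1.964 -3.000

after link 1: o_1 = (1.7321, -1.0000, 0.0000)
after link 2: o_2 = (2.5981, -1.5000, 0.0000)
after link 3: o_3 = (0.5981, 1.9641, -3.0000)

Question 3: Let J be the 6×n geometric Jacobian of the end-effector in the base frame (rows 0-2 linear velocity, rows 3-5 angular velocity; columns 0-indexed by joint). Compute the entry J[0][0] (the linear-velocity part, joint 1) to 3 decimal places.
axis z_0 = ẑ; lever o_n−o_0 = (0.5981,1.9641,-3.0000)
cross product → J_v[:, 0] = (-1.9641,0.5981,0.0000)
J_ω[:, 0] = z_0
entry J[0][0] = -1.9641

-1.964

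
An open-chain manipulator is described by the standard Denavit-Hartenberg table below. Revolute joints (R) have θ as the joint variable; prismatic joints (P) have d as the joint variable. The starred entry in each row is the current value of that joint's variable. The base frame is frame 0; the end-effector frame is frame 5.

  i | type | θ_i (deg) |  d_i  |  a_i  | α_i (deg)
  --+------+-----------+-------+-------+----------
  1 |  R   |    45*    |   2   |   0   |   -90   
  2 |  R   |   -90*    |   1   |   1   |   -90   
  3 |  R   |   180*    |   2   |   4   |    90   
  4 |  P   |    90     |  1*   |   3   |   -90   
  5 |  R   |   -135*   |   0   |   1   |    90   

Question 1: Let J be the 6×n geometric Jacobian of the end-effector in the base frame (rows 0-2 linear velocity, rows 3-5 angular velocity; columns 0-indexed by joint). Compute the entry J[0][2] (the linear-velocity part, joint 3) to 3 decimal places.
-2.828

axis z_2 = (0.7071,0.7071,-0.0000); lever o_n−o_2 = (4.2426,1.8284,-4.0000)
cross product → J_v[:, 2] = (-2.8284,2.8284,-1.7071)
J_ω[:, 2] = z_2
entry J[0][2] = -2.8284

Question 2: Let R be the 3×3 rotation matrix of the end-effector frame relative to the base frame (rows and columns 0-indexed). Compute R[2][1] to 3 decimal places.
End-effector y-axis (col 1 of R) = (0.0000,0.0000,1.0000)
R[2][1] = 1.0000

1.000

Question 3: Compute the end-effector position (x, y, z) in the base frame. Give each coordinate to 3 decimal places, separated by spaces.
3.536 2.536 -1.000

after link 1: o_1 = (0.0000, 0.0000, 2.0000)
after link 2: o_2 = (-0.7071, 0.7071, 3.0000)
after link 3: o_3 = (0.7071, 2.1213, -1.0000)
after link 4: o_4 = (3.5355, 3.5355, -1.0000)
after link 5: o_5 = (3.5355, 2.5355, -1.0000)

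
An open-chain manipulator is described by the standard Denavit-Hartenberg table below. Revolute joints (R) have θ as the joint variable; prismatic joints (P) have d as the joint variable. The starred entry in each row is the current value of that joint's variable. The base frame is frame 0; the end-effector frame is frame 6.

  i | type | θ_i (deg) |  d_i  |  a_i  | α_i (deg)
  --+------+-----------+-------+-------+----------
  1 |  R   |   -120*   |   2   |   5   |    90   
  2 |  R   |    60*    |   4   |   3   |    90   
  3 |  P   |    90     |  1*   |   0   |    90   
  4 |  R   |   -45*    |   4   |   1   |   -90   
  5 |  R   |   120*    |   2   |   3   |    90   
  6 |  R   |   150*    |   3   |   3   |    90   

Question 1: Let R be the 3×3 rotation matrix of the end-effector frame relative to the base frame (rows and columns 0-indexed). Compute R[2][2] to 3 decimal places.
-0.770

End-effector z-axis (col 2 of R) = (-0.6107,-0.1866,-0.7696)
R[2][2] = -0.7696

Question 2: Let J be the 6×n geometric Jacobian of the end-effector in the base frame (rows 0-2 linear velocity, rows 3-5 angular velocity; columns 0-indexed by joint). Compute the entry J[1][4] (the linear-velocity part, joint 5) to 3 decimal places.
-0.596

axis z_4 = (-0.9186,-0.1768,-0.3536); lever o_n−o_4 = (-3.4869,2.3003,-1.9904)
cross product → J_v[:, 4] = (1.1651,-0.5955,-2.7294)
J_ω[:, 4] = z_4
entry J[1][4] = -0.5955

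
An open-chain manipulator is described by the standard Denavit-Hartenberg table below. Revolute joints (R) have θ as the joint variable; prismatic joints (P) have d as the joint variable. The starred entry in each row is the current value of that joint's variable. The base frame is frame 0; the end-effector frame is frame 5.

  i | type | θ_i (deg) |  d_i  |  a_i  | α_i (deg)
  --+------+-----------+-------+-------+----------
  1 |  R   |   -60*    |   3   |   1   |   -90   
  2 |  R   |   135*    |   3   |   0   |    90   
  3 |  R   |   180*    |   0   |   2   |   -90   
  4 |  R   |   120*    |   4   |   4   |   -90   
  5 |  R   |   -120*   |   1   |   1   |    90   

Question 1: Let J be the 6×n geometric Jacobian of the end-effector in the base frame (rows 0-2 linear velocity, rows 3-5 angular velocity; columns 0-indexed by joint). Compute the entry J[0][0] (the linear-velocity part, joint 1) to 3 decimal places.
axis z_0 = ẑ; lever o_n−o_0 = (-2.2287,0.1282,4.3542)
cross product → J_v[:, 0] = (-0.1282,-2.2287,0.0000)
J_ω[:, 0] = z_0
entry J[0][0] = -0.1282

-0.128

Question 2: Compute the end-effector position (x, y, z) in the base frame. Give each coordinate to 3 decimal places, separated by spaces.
-2.229 0.128 4.354

after link 1: o_1 = (0.5000, -0.8660, 3.0000)
after link 2: o_2 = (3.0981, 0.6340, 3.0000)
after link 3: o_3 = (3.8052, -0.5908, 4.4142)
after link 4: o_4 = (-1.5908, 0.7553, 5.4495)
after link 5: o_5 = (-2.2287, 0.1282, 4.3542)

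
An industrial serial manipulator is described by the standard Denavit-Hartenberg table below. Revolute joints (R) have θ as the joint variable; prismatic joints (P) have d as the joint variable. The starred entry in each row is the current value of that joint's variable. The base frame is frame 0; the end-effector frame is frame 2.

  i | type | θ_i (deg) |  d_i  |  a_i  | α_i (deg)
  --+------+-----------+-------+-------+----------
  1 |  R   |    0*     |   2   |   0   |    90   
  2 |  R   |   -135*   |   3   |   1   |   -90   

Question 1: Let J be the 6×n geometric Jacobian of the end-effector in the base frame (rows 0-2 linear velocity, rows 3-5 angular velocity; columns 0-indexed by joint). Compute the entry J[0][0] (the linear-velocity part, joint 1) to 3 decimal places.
3.000

axis z_0 = ẑ; lever o_n−o_0 = (-0.7071,-3.0000,1.2929)
cross product → J_v[:, 0] = (3.0000,-0.7071,0.0000)
J_ω[:, 0] = z_0
entry J[0][0] = 3.0000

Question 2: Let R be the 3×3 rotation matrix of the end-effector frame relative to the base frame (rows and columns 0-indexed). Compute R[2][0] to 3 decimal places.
-0.707

End-effector x-axis (col 0 of R) = (-0.7071,-0.0000,-0.7071)
R[2][0] = -0.7071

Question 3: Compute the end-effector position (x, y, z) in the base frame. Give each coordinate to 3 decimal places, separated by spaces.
-0.707 -3.000 1.293

after link 1: o_1 = (0.0000, 0.0000, 2.0000)
after link 2: o_2 = (-0.7071, -3.0000, 1.2929)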